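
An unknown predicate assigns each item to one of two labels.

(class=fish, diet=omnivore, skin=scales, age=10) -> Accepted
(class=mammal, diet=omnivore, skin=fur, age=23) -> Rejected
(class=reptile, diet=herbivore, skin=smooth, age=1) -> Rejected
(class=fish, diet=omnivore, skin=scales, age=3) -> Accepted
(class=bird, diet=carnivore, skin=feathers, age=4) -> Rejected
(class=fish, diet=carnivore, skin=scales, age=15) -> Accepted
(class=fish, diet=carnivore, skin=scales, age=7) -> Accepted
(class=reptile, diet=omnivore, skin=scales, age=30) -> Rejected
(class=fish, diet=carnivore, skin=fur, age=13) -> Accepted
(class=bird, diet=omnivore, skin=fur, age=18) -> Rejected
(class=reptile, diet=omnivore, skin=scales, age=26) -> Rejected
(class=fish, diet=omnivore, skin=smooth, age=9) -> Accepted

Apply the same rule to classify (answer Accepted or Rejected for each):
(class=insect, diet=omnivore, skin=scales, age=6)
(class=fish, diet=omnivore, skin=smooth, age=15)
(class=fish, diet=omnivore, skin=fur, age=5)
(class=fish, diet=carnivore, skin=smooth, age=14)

Looking at the examples, the only property every 'Accepted' case has and every 'Rejected' case lacks is: class is fish.

Rejected, Accepted, Accepted, Accepted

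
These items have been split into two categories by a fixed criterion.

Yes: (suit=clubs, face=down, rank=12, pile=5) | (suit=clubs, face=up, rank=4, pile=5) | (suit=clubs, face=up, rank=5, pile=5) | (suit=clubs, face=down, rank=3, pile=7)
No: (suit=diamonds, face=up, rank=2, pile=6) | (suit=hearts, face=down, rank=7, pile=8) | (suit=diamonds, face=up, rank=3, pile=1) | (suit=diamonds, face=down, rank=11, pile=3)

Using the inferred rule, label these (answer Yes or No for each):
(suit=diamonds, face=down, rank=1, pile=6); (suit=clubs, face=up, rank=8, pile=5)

Looking at the examples, the only property every 'Yes' case has and every 'No' case lacks is: suit is clubs.
(suit=diamonds, face=down, rank=1, pile=6) → suit is diamonds → No.
(suit=clubs, face=up, rank=8, pile=5) → suit is clubs → Yes.

No, Yes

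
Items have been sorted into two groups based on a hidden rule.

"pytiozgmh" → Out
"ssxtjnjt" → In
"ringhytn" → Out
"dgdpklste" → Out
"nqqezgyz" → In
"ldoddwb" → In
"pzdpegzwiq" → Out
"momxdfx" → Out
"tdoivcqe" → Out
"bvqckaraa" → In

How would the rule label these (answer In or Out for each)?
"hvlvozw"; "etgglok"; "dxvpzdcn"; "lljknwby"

The classifier is using: has a double letter.
"hvlvozw": no doubled letter, lacks this property → Out.
"etgglok": 'gg' doubled, qualifies → In.
"dxvpzdcn": no doubled letter, lacks this property → Out.
"lljknwby": 'll' doubled, qualifies → In.

Out, In, Out, In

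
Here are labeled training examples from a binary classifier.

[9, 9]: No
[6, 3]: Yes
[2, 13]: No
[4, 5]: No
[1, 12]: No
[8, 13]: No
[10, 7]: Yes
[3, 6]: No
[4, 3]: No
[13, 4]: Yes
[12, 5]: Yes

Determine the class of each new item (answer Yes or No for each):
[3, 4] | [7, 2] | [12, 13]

The pattern is that an item is 'Yes' exactly when: first > second AND sum ≥ 9.
[3, 4]: 3 < 4, 3+4 = 7 — does not pass, so No.
[7, 2]: 7 > 2, 7+2 = 9 — checks out, so Yes.
[12, 13]: 12 < 13, 12+13 = 25 — does not pass, so No.

No, Yes, No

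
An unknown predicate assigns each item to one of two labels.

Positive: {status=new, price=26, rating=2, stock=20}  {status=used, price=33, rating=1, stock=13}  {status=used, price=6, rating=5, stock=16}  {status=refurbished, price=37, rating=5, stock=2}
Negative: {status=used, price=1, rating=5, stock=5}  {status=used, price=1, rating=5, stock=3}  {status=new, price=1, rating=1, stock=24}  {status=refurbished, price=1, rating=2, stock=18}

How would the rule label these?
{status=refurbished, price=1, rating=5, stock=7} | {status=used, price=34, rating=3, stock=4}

Rule: price ≥ 6. This holds for each 'Positive' example and fails for each 'Negative' one.
{status=refurbished, price=1, rating=5, stock=7} — price = 1, hence Negative.
{status=used, price=34, rating=3, stock=4} — price = 34, hence Positive.

Negative, Positive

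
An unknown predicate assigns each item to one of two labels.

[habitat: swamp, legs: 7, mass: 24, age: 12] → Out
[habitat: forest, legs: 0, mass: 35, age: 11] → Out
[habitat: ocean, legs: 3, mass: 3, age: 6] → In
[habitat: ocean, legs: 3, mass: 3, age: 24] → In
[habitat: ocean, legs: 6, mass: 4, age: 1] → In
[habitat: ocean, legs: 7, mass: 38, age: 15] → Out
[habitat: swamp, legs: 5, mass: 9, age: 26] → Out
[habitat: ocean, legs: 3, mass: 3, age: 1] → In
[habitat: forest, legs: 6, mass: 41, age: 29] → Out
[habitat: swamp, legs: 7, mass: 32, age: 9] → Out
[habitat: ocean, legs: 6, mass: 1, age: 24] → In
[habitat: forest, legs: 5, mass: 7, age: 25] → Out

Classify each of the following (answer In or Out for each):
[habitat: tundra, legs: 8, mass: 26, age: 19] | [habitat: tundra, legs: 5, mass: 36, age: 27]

Out, Out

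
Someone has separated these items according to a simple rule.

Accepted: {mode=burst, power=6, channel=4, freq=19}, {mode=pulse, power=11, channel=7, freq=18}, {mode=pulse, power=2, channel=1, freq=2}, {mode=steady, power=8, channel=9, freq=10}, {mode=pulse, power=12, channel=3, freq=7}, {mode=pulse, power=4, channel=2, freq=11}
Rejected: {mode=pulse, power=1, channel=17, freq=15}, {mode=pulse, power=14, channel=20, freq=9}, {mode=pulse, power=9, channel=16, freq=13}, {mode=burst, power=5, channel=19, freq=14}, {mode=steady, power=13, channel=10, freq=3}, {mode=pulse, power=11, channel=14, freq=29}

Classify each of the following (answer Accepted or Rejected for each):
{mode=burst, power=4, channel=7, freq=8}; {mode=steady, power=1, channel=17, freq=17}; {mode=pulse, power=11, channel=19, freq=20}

Accepted, Rejected, Rejected

The rule appears to be: channel ≤ 9.
Accepted: {mode=burst, power=4, channel=7, freq=8}, since channel = 7.
Rejected: {mode=steady, power=1, channel=17, freq=17}, since channel = 17.
Rejected: {mode=pulse, power=11, channel=19, freq=20}, since channel = 19.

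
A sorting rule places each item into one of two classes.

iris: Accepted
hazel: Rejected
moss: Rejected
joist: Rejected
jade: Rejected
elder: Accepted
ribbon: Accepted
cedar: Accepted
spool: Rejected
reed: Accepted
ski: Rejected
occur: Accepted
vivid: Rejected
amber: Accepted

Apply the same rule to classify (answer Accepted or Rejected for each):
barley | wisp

Accepted, Rejected

The distinguishing property — contains 'r' — holds for all the 'Accepted' cases and none of the 'Rejected' cases.
barley: has 'r' — matches, so Accepted.
wisp: no 'r' — doesn't match, so Rejected.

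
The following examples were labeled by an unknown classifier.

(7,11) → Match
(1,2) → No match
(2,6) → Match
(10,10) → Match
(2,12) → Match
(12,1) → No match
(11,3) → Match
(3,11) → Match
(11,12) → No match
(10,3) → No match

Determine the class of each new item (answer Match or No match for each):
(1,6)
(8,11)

No match, No match

Looking at the examples, the only property every 'Match' case has and every 'No match' case lacks is: sum is even.
(1,6): No match (1+6 = 7). (8,11): No match (8+11 = 19).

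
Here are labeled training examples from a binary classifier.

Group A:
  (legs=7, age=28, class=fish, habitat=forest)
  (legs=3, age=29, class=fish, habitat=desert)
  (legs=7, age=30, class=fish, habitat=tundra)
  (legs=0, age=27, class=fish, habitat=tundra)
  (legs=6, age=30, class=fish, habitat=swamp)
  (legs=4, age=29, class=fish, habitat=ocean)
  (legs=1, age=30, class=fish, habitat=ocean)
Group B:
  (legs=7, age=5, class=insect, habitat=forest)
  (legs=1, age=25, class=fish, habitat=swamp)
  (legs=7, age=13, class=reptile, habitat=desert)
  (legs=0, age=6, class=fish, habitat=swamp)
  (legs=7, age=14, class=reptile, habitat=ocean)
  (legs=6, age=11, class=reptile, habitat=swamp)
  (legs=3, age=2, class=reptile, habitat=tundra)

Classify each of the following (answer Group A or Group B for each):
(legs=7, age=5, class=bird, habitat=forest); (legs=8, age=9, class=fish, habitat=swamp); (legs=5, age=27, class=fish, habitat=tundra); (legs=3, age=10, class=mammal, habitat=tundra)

The pattern is that an item is 'Group A' exactly when: age ≥ 27.

Group B, Group B, Group A, Group B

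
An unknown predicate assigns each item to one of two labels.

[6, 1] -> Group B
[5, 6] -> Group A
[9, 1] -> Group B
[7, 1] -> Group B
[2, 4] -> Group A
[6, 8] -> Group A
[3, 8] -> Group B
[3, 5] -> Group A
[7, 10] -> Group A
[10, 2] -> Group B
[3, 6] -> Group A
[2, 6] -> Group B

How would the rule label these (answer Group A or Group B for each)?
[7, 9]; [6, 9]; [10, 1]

The rule appears to be: |first − second| ≤ 3.
[7, 9] — |7−9| = 2, hence Group A.
[6, 9] — |6−9| = 3, hence Group A.
[10, 1] — |10−1| = 9, hence Group B.

Group A, Group A, Group B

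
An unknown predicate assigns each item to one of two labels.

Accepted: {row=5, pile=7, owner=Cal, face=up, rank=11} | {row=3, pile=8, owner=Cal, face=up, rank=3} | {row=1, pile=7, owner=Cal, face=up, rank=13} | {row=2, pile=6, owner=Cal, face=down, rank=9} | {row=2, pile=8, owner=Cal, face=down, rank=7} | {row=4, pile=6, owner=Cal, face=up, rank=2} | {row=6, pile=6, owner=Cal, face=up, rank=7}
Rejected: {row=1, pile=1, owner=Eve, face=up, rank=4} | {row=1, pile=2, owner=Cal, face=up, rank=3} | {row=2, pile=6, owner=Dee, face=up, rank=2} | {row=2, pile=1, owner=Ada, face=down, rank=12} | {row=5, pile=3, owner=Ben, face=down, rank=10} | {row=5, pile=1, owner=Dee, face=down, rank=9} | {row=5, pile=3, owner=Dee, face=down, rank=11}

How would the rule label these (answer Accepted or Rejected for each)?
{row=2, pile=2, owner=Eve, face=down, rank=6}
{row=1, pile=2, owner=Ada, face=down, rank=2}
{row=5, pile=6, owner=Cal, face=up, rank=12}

One predicate separates the groups cleanly: owner is Cal AND pile ≥ 3.
{row=2, pile=2, owner=Eve, face=down, rank=6}: owner is Eve, pile = 2 — doesn't match, so Rejected.
{row=1, pile=2, owner=Ada, face=down, rank=2}: owner is Ada, pile = 2 — doesn't match, so Rejected.
{row=5, pile=6, owner=Cal, face=up, rank=12}: owner is Cal, pile = 6 — meets the rule, so Accepted.

Rejected, Rejected, Accepted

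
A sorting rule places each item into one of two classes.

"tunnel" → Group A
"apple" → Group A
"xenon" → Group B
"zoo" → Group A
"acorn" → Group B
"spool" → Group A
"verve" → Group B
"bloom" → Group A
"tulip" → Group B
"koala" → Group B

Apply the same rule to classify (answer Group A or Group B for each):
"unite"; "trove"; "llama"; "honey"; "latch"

Group B, Group B, Group A, Group B, Group B

All 'Group A' examples share one property — has a double letter — and every 'Group B' example lacks it.
"unite" → no doubled letter → Group B. "trove" → no doubled letter → Group B. "llama" → 'll' doubled → Group A. "honey" → no doubled letter → Group B. "latch" → no doubled letter → Group B.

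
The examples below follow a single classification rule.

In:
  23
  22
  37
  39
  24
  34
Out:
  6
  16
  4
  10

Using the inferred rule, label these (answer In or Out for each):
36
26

In, In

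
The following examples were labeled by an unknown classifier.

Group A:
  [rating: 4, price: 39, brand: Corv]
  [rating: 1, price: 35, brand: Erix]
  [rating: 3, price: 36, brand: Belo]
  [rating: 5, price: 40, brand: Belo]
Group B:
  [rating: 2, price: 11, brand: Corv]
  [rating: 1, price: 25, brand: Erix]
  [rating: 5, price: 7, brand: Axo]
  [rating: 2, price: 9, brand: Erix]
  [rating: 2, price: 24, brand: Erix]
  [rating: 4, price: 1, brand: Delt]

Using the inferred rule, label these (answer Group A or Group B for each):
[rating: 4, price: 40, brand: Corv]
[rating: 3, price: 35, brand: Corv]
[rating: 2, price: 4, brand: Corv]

One predicate separates the groups cleanly: price ≥ 35.
[rating: 4, price: 40, brand: Corv]: price = 40 — checks out, so Group A. [rating: 3, price: 35, brand: Corv]: price = 35 — checks out, so Group A. [rating: 2, price: 4, brand: Corv]: price = 4 — does not pass, so Group B.

Group A, Group A, Group B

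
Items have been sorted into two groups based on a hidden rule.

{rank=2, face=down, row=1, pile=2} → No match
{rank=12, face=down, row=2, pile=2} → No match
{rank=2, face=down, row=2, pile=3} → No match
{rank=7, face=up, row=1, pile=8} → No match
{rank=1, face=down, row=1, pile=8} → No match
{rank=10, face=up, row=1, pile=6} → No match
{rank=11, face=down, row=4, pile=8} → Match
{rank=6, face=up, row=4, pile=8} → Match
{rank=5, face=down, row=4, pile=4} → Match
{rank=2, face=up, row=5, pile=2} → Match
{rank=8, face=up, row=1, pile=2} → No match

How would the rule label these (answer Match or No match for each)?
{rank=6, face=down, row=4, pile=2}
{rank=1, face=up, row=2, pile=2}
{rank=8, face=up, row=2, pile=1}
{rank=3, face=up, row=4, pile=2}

Match, No match, No match, Match

The classifier is using: row ≥ 4.
{rank=6, face=down, row=4, pile=2}: row = 4, qualifies → Match.
{rank=1, face=up, row=2, pile=2}: row = 2, fails this test → No match.
{rank=8, face=up, row=2, pile=1}: row = 2, fails this test → No match.
{rank=3, face=up, row=4, pile=2}: row = 4, qualifies → Match.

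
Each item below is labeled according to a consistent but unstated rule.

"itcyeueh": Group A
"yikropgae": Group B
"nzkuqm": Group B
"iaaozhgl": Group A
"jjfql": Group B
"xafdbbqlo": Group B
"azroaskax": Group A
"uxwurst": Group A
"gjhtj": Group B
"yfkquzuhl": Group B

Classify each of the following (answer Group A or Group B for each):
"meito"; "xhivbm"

Group B, Group B

All 'Group A' examples share one property — starts with a vowel — and every 'Group B' example lacks it.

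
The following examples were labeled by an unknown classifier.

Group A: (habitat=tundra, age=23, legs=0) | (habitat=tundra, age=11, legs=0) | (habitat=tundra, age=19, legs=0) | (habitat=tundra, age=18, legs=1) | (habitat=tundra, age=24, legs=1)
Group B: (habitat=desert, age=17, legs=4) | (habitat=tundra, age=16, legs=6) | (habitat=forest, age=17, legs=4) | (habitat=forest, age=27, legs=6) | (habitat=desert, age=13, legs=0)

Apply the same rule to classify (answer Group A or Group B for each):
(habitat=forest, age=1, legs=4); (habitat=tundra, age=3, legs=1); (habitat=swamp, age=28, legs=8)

Group B, Group A, Group B

One predicate separates the groups cleanly: habitat is tundra AND legs ≤ 1.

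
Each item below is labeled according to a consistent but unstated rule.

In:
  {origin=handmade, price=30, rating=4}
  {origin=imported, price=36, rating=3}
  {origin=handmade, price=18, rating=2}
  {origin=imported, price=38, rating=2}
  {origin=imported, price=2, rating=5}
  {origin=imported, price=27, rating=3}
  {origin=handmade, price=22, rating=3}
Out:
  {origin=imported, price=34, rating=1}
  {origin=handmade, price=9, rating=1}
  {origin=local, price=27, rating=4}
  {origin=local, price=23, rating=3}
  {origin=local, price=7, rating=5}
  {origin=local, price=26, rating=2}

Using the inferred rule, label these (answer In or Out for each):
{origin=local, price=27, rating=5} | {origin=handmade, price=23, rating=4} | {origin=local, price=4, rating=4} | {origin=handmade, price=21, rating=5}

Out, In, Out, In

The pattern is that an item is 'In' exactly when: origin is not local AND rating ≥ 2.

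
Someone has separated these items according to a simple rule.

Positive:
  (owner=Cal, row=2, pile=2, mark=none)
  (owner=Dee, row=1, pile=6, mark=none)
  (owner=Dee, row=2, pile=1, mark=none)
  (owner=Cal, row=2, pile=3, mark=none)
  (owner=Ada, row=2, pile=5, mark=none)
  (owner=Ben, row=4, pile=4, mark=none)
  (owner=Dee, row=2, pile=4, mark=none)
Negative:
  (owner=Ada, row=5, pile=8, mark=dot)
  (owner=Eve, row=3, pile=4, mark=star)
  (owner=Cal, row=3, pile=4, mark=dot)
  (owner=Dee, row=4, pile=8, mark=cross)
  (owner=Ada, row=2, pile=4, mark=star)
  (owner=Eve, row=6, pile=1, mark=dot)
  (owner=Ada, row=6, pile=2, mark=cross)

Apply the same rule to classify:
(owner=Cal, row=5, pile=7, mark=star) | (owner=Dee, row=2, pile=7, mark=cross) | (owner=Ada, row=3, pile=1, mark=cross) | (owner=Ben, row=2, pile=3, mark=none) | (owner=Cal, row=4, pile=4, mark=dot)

The rule appears to be: mark is none.
(owner=Cal, row=5, pile=7, mark=star) — mark is star, hence Negative.
(owner=Dee, row=2, pile=7, mark=cross) — mark is cross, hence Negative.
(owner=Ada, row=3, pile=1, mark=cross) — mark is cross, hence Negative.
(owner=Ben, row=2, pile=3, mark=none) — mark is none, hence Positive.
(owner=Cal, row=4, pile=4, mark=dot) — mark is dot, hence Negative.

Negative, Negative, Negative, Positive, Negative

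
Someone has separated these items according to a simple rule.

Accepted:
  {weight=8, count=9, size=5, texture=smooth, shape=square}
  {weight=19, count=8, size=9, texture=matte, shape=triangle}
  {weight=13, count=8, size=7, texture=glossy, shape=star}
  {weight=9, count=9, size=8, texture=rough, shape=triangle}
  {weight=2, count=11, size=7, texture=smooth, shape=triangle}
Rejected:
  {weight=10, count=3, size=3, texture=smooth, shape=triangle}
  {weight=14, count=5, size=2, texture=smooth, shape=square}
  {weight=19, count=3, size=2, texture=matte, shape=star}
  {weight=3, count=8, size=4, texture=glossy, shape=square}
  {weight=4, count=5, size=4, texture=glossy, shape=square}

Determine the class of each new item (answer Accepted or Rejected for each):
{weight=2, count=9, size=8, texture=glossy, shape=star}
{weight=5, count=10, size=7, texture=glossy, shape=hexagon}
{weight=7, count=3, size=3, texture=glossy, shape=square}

Accepted, Accepted, Rejected

Rule: size ≥ 5. This holds for each 'Accepted' example and fails for each 'Rejected' one.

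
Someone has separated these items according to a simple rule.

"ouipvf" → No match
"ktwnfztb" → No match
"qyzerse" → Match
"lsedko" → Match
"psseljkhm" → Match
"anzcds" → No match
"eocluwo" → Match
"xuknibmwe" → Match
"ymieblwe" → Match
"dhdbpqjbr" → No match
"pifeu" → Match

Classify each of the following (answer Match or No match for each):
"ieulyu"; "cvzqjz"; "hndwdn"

Match, No match, No match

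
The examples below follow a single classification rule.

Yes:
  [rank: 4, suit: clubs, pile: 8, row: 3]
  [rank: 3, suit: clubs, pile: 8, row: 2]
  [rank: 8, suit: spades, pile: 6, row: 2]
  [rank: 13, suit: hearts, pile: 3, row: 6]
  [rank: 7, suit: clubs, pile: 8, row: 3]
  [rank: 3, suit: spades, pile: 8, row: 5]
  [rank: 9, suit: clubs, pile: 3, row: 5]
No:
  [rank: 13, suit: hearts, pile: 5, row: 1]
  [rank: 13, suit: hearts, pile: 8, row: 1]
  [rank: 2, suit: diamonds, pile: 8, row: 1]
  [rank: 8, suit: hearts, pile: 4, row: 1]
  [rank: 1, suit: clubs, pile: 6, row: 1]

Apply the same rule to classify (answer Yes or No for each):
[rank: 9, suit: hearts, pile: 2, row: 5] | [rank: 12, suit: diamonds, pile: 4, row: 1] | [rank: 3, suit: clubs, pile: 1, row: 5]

Yes, No, Yes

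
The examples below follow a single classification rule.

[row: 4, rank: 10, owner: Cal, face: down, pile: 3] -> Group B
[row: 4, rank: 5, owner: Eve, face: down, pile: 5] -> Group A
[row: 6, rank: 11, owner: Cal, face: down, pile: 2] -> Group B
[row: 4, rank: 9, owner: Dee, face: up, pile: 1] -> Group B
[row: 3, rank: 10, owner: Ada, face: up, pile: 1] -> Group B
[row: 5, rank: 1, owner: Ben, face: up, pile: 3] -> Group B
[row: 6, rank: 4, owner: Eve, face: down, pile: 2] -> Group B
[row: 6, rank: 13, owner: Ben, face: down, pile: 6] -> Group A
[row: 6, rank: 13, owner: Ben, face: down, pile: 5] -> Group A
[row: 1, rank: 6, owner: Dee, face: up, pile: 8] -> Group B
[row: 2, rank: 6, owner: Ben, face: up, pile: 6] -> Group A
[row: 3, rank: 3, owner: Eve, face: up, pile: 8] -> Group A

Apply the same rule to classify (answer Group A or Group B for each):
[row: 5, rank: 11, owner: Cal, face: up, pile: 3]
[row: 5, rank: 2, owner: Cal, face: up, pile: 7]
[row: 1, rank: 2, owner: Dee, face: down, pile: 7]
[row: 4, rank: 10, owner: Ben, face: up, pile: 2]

Group B, Group A, Group B, Group B

A rule that fits every label: pile ≥ 5 AND row ≥ 2 — true of each 'Group A' example, false of each 'Group B' one.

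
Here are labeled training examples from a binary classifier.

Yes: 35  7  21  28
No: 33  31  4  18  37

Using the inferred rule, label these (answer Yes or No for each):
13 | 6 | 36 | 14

No, No, No, Yes

One predicate separates the groups cleanly: multiple of 7.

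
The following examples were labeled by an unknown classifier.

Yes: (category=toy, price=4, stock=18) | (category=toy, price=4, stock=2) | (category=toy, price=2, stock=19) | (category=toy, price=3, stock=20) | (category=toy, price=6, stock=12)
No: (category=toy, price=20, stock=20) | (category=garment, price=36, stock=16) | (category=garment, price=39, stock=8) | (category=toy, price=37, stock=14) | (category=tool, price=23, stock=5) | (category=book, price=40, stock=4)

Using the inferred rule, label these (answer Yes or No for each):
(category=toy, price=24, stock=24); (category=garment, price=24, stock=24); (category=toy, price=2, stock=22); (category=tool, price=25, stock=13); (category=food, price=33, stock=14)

A rule that fits every label: price ≤ 6 — true of each 'Yes' example, false of each 'No' one.
(category=toy, price=24, stock=24): price = 24 — doesn't qualify, so No. (category=garment, price=24, stock=24): price = 24 — doesn't qualify, so No. (category=toy, price=2, stock=22): price = 2 — fits, so Yes. (category=tool, price=25, stock=13): price = 25 — doesn't qualify, so No. (category=food, price=33, stock=14): price = 33 — doesn't qualify, so No.

No, No, Yes, No, No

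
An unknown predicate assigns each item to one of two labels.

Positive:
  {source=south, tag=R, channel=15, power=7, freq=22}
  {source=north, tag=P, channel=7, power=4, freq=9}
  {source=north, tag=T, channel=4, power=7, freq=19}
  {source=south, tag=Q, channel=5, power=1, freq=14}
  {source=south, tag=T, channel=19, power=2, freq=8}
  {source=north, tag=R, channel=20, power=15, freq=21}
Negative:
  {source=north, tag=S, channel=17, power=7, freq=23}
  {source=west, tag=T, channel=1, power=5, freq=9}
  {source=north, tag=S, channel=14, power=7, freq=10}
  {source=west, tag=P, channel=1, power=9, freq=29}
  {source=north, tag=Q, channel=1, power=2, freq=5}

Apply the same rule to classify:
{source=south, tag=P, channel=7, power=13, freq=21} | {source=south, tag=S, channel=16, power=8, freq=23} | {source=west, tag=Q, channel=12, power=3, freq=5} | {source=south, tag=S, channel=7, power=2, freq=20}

The classifier is using: tag is not S AND channel ≥ 4.

Positive, Negative, Positive, Negative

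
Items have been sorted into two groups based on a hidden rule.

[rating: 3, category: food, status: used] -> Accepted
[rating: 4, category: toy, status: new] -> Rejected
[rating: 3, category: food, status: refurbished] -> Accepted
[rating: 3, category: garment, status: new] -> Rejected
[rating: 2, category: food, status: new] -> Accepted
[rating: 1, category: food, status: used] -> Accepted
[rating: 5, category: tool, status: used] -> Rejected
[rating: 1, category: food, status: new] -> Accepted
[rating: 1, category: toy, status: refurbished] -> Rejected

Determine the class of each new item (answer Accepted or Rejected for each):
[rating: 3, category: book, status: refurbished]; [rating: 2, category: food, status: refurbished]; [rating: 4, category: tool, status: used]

Rejected, Accepted, Rejected

One predicate separates the groups cleanly: category is food.
[rating: 3, category: book, status: refurbished]: category is book, does not pass → Rejected.
[rating: 2, category: food, status: refurbished]: category is food, has this property → Accepted.
[rating: 4, category: tool, status: used]: category is tool, does not pass → Rejected.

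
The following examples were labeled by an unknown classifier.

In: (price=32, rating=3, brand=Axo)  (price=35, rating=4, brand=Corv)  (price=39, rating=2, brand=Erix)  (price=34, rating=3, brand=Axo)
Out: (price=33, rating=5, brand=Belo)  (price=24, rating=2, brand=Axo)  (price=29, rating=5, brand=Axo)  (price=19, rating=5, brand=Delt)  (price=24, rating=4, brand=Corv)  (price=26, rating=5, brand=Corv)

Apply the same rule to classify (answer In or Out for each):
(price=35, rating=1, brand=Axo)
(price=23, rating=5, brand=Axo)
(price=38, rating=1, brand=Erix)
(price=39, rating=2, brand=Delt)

A rule that fits every label: rating ≤ 4 AND price ≥ 26 — true of each 'In' example, false of each 'Out' one.
In: (price=35, rating=1, brand=Axo), since rating = 1, price = 35. Out: (price=23, rating=5, brand=Axo), since rating = 5, price = 23. In: (price=38, rating=1, brand=Erix), since rating = 1, price = 38. In: (price=39, rating=2, brand=Delt), since rating = 2, price = 39.

In, Out, In, In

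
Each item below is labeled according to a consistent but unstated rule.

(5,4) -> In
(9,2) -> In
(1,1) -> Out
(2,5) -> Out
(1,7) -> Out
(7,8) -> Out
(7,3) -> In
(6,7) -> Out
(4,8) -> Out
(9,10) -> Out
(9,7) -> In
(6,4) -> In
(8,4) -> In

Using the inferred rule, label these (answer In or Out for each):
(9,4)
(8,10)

In, Out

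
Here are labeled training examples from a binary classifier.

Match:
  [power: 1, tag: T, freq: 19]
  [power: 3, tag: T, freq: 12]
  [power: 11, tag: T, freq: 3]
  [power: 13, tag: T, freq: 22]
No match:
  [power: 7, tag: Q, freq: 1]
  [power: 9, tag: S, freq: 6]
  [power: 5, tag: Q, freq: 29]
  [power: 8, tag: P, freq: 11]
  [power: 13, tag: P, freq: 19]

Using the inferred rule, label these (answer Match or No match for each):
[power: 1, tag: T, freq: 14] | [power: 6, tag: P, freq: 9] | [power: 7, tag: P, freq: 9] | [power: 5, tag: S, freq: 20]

Every 'Match' example satisfies: tag is T. None of the 'No match' examples do.

Match, No match, No match, No match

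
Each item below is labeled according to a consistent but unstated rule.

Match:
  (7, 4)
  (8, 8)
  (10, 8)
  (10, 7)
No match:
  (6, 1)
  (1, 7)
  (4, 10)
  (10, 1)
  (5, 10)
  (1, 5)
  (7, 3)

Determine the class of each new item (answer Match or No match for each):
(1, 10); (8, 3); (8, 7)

No match, No match, Match

The simplest hypothesis consistent with all the labels is: |first − second| ≤ 3.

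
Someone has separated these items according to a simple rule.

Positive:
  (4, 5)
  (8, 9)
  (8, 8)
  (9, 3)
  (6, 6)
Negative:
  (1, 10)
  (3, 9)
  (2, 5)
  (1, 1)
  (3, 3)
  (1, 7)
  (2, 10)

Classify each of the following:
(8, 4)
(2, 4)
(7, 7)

The rule appears to be: first ≥ 4.
Positive: (8, 4), since first 8. Negative: (2, 4), since first 2. Positive: (7, 7), since first 7.

Positive, Negative, Positive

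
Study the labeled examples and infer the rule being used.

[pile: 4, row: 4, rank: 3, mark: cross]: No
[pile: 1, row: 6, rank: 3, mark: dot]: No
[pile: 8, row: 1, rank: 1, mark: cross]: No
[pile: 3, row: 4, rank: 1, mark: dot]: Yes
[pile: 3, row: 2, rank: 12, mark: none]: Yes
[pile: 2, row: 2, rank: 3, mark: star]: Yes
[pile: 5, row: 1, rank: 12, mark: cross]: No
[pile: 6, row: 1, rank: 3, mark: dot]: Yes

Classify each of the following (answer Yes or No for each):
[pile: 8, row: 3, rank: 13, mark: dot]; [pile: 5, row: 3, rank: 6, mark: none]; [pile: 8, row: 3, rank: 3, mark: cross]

The simplest hypothesis consistent with all the labels is: mark is not cross AND row ≤ 4.
[pile: 8, row: 3, rank: 13, mark: dot] → mark is dot, row = 3 → Yes. [pile: 5, row: 3, rank: 6, mark: none] → mark is none, row = 3 → Yes. [pile: 8, row: 3, rank: 3, mark: cross] → mark is cross, row = 3 → No.

Yes, Yes, No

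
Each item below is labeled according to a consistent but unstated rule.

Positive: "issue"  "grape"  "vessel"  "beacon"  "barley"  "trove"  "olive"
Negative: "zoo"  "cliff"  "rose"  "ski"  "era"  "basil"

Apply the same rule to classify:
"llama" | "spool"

The rule appears to be: length ≥ 5 AND contains 'e'.

Negative, Negative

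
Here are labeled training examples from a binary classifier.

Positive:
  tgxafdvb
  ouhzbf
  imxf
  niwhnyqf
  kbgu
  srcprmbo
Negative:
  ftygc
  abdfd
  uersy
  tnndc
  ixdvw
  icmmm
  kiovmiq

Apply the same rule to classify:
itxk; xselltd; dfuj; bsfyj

Positive, Negative, Positive, Negative

The rule appears to be: even length.
Positive: itxk, since length 4.
Negative: xselltd, since length 7.
Positive: dfuj, since length 4.
Negative: bsfyj, since length 5.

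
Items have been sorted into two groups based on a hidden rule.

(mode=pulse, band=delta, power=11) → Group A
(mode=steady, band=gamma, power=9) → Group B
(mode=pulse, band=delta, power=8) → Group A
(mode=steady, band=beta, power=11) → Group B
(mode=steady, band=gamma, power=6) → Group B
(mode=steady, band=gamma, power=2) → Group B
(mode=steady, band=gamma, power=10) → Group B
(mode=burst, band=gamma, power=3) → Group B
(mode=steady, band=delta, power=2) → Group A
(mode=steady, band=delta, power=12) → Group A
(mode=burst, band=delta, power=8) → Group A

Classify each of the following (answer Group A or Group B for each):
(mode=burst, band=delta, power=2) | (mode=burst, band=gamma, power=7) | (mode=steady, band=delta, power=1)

The pattern is that an item is 'Group A' exactly when: band is delta.

Group A, Group B, Group A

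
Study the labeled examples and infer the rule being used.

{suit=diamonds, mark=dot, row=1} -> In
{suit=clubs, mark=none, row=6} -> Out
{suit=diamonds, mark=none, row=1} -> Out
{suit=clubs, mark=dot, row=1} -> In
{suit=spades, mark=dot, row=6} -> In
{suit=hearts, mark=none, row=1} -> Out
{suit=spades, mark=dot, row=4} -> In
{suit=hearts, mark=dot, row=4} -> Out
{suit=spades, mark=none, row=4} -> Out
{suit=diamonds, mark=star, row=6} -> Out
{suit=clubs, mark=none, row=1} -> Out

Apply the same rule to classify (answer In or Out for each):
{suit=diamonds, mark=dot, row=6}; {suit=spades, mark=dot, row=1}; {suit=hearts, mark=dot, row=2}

In, In, Out

One predicate separates the groups cleanly: mark is dot AND suit is not hearts.
{suit=diamonds, mark=dot, row=6}: mark is dot, suit is diamonds, meets the rule → In. {suit=spades, mark=dot, row=1}: mark is dot, suit is spades, meets the rule → In. {suit=hearts, mark=dot, row=2}: mark is dot, suit is hearts, fails the rule → Out.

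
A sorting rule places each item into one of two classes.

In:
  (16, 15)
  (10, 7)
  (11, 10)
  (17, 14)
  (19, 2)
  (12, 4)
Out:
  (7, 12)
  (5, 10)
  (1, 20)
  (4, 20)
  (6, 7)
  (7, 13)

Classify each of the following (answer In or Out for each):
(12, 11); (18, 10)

In, In

Every 'In' example satisfies: first > second. None of the 'Out' examples do.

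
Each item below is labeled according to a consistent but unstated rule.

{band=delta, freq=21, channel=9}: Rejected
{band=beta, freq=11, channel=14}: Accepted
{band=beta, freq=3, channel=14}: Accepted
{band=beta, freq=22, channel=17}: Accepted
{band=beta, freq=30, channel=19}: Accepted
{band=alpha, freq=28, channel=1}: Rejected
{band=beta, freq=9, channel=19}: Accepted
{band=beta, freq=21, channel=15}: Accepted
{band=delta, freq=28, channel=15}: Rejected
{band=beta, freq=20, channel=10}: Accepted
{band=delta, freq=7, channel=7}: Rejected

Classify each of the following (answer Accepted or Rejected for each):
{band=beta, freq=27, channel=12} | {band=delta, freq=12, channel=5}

'Accepted' ⟺ band is beta.
{band=beta, freq=27, channel=12}: band is beta, meets the rule → Accepted. {band=delta, freq=12, channel=5}: band is delta, doesn't match → Rejected.

Accepted, Rejected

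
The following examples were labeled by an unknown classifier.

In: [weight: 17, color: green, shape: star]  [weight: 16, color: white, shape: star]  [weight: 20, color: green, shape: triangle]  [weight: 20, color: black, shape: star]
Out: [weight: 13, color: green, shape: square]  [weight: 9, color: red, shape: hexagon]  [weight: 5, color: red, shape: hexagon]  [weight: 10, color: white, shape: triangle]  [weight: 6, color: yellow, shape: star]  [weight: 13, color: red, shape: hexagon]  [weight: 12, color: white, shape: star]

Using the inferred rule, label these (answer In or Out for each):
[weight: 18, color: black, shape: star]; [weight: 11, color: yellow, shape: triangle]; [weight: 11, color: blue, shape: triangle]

In, Out, Out

The rule appears to be: weight ≥ 16.
[weight: 18, color: black, shape: star] — weight = 18, hence In.
[weight: 11, color: yellow, shape: triangle] — weight = 11, hence Out.
[weight: 11, color: blue, shape: triangle] — weight = 11, hence Out.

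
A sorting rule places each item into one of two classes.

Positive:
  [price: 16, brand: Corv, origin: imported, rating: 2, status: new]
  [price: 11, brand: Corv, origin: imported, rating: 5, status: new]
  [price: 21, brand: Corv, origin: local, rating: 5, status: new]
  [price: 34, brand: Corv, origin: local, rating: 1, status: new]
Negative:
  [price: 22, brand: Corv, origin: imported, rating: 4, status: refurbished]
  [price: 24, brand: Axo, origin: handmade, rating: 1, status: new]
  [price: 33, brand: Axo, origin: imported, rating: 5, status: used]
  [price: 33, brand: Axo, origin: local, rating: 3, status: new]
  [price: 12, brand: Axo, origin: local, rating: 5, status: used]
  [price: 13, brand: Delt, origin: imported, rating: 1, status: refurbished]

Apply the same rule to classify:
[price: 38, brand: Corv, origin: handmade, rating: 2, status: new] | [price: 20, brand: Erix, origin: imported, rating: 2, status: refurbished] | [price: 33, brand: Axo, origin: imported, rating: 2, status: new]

Positive, Negative, Negative

The simplest hypothesis consistent with all the labels is: status is new AND brand is Corv.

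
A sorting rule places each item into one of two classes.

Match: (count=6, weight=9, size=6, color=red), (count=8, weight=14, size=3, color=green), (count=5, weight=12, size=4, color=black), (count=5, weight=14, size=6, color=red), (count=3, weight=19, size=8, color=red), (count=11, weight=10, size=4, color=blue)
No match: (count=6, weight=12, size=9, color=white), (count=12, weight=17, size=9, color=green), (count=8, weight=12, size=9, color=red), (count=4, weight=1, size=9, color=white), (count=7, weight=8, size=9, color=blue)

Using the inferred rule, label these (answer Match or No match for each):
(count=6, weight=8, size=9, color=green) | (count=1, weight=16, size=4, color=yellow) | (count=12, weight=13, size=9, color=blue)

Every 'Match' example satisfies: size ≤ 8. None of the 'No match' examples do.
(count=6, weight=8, size=9, color=green) → size = 9 → No match. (count=1, weight=16, size=4, color=yellow) → size = 4 → Match. (count=12, weight=13, size=9, color=blue) → size = 9 → No match.

No match, Match, No match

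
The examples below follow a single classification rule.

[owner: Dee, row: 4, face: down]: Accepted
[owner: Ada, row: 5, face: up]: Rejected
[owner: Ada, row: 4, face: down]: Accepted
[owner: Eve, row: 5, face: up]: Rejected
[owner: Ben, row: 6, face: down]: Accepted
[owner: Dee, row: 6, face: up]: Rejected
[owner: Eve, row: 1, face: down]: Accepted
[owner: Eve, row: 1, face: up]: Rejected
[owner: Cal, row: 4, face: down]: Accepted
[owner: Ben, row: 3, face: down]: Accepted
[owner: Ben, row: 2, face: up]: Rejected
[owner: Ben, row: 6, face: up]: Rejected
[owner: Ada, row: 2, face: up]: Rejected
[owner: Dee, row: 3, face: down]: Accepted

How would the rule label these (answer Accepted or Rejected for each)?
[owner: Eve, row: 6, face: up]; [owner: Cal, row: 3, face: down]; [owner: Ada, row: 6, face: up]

Looking at the examples, the only property every 'Accepted' case has and every 'Rejected' case lacks is: face is down.

Rejected, Accepted, Rejected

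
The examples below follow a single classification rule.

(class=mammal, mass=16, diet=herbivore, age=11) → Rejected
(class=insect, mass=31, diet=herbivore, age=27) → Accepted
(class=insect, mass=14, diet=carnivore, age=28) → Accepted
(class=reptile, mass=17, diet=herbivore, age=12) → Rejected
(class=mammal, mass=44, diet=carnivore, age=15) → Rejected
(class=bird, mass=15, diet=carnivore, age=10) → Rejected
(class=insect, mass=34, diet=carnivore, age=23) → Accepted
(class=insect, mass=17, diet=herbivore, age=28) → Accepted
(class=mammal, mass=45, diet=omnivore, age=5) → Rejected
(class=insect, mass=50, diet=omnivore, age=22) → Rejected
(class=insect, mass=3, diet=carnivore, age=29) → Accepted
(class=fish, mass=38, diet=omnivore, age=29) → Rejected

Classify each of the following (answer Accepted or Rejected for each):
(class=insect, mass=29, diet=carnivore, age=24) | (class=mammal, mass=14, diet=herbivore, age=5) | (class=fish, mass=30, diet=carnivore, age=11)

Accepted, Rejected, Rejected

All 'Accepted' examples share one property — class is insect AND age ≥ 23 — and every 'Rejected' example lacks it.
(class=insect, mass=29, diet=carnivore, age=24): Accepted (class is insect, age = 24). (class=mammal, mass=14, diet=herbivore, age=5): Rejected (class is mammal, age = 5). (class=fish, mass=30, diet=carnivore, age=11): Rejected (class is fish, age = 11).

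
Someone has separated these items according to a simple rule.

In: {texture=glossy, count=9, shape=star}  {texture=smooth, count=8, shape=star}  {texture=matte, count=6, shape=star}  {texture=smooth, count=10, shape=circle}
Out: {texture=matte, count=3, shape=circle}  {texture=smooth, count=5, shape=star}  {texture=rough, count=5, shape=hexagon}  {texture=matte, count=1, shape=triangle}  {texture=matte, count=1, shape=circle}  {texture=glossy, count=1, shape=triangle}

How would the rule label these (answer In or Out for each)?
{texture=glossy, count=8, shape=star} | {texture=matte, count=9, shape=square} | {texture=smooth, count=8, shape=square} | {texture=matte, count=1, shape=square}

In, In, In, Out

The pattern is that an item is 'In' exactly when: count ≥ 6.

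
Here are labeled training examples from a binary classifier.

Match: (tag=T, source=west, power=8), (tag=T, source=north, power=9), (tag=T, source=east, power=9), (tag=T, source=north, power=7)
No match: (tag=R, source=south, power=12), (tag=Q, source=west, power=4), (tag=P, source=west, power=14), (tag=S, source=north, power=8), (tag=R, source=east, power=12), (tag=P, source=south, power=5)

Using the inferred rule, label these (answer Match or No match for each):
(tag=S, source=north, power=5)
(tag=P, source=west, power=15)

The distinguishing property — tag is T — holds for all the 'Match' cases and none of the 'No match' cases.
(tag=S, source=north, power=5): No match (tag is S).
(tag=P, source=west, power=15): No match (tag is P).

No match, No match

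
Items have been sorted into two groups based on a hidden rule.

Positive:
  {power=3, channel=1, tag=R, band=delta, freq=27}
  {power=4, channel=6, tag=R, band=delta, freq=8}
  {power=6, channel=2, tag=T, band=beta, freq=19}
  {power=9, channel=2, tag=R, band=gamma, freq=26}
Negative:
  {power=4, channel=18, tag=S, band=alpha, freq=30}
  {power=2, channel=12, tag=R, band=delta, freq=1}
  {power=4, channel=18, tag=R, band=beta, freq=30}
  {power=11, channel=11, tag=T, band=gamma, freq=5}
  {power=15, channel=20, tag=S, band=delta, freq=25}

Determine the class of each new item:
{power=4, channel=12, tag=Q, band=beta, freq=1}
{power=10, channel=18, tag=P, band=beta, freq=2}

Negative, Negative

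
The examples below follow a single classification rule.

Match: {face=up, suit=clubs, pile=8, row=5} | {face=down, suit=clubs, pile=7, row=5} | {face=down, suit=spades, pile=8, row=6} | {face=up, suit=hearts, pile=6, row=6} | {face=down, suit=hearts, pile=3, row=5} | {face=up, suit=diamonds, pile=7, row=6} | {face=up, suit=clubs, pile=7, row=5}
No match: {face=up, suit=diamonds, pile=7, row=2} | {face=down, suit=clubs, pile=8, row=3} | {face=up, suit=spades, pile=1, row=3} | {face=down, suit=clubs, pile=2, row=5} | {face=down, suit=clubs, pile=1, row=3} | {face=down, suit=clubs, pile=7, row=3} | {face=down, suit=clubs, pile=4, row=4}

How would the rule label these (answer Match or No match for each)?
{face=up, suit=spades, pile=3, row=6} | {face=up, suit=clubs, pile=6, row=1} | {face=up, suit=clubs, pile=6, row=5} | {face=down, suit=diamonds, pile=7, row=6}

The classifier is using: pile ≥ 3 AND row ≥ 5.
{face=up, suit=spades, pile=3, row=6} → pile = 3, row = 6 → Match.
{face=up, suit=clubs, pile=6, row=1} → pile = 6, row = 1 → No match.
{face=up, suit=clubs, pile=6, row=5} → pile = 6, row = 5 → Match.
{face=down, suit=diamonds, pile=7, row=6} → pile = 7, row = 6 → Match.

Match, No match, Match, Match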